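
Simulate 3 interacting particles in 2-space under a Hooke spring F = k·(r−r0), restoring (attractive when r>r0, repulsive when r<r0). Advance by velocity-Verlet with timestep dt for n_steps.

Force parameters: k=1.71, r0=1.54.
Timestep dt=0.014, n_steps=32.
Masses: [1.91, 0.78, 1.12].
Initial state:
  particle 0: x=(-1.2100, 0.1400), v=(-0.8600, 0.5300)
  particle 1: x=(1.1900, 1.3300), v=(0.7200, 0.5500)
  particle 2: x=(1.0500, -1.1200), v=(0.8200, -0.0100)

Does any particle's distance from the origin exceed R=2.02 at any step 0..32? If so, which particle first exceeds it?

no

step 0: x0=(-1.2100, 0.1400) x1=(1.1900, 1.3300) x2=(1.0500, -1.1200)
step 1: x0=(-1.2219, 0.1474) x1=(1.1998, 1.3374) x2=(1.0614, -1.1199)
step 2: x0=(-1.2334, 0.1548) x1=(1.2092, 1.3442) x2=(1.0724, -1.1194)
step 3: x0=(-1.2446, 0.1623) x1=(1.2181, 1.3503) x2=(1.0833, -1.1185)
step 4: x0=(-1.2554, 0.1697) x1=(1.2266, 1.3559) x2=(1.0938, -1.1171)
step 5: x0=(-1.2658, 0.1771) x1=(1.2345, 1.3608) x2=(1.1040, -1.1153)
step 6: x0=(-1.2759, 0.1845) x1=(1.2419, 1.3651) x2=(1.1140, -1.1130)
step 7: x0=(-1.2856, 0.1919) x1=(1.2488, 1.3687) x2=(1.1237, -1.1103)
step 8: x0=(-1.2949, 0.1993) x1=(1.2553, 1.3717) x2=(1.1330, -1.1071)
step 9: x0=(-1.3038, 0.2066) x1=(1.2612, 1.3741) x2=(1.1421, -1.1035)
step 10: x0=(-1.3123, 0.2140) x1=(1.2665, 1.3759) x2=(1.1508, -1.0994)
step 11: x0=(-1.3204, 0.2214) x1=(1.2714, 1.3770) x2=(1.1593, -1.0949)
step 12: x0=(-1.3282, 0.2287) x1=(1.2757, 1.3775) x2=(1.1674, -1.0899)
step 13: x0=(-1.3355, 0.2361) x1=(1.2795, 1.3774) x2=(1.1752, -1.0844)
step 14: x0=(-1.3424, 0.2434) x1=(1.2828, 1.3767) x2=(1.1826, -1.0785)
step 15: x0=(-1.3488, 0.2507) x1=(1.2855, 1.3753) x2=(1.1897, -1.0722)
step 16: x0=(-1.3549, 0.2580) x1=(1.2877, 1.3733) x2=(1.1965, -1.0653)
step 17: x0=(-1.3605, 0.2653) x1=(1.2894, 1.3707) x2=(1.2029, -1.0581)
step 18: x0=(-1.3657, 0.2725) x1=(1.2905, 1.3675) x2=(1.2090, -1.0503)
step 19: x0=(-1.3705, 0.2797) x1=(1.2911, 1.3637) x2=(1.2147, -1.0422)
step 20: x0=(-1.3749, 0.2870) x1=(1.2911, 1.3594) x2=(1.2201, -1.0336)
step 21: x0=(-1.3788, 0.2942) x1=(1.2906, 1.3544) x2=(1.2251, -1.0245)
step 22: x0=(-1.3823, 0.3013) x1=(1.2895, 1.3489) x2=(1.2298, -1.0150)
step 23: x0=(-1.3853, 0.3085) x1=(1.2879, 1.3428) x2=(1.2341, -1.0051)
step 24: x0=(-1.3880, 0.3156) x1=(1.2858, 1.3361) x2=(1.2380, -0.9947)
step 25: x0=(-1.3901, 0.3227) x1=(1.2831, 1.3290) x2=(1.2415, -0.9839)
step 26: x0=(-1.3919, 0.3298) x1=(1.2799, 1.3212) x2=(1.2447, -0.9727)
step 27: x0=(-1.3932, 0.3368) x1=(1.2762, 1.3130) x2=(1.2475, -0.9611)
step 28: x0=(-1.3941, 0.3438) x1=(1.2719, 1.3043) x2=(1.2500, -0.9491)
step 29: x0=(-1.3945, 0.3508) x1=(1.2671, 1.2950) x2=(1.2520, -0.9367)
step 30: x0=(-1.3945, 0.3577) x1=(1.2618, 1.2853) x2=(1.2537, -0.9239)
step 31: x0=(-1.3941, 0.3646) x1=(1.2559, 1.2751) x2=(1.2550, -0.9107)
step 32: x0=(-1.3932, 0.3715) x1=(1.2496, 1.2645) x2=(1.2560, -0.8971)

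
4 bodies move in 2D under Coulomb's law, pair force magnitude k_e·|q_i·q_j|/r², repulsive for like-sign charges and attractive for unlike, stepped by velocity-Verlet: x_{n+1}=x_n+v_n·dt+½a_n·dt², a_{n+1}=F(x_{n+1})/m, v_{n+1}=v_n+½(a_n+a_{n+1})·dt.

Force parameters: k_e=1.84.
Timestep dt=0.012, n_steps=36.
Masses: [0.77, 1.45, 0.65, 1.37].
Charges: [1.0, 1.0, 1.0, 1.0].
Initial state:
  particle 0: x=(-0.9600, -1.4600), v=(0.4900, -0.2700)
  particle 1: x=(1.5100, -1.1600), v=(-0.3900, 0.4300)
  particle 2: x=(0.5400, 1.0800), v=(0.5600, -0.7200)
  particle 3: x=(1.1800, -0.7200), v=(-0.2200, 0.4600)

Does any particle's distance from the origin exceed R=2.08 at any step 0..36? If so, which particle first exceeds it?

step 0: x0=(-0.9600, -1.4600) x1=(1.5100, -1.1600) x2=(0.5400, 1.0800) x3=(1.1800, -0.7200)
step 1: x0=(-0.9542, -1.4633) x1=(1.5055, -1.1551) x2=(0.5467, 1.0715) x3=(1.1772, -0.7142)
step 2: x0=(-0.9485, -1.4666) x1=(1.5014, -1.1507) x2=(0.5534, 1.0631) x3=(1.1741, -0.7080)
step 3: x0=(-0.9430, -1.4700) x1=(1.4978, -1.1468) x2=(0.5600, 1.0550) x3=(1.1706, -0.7013)
step 4: x0=(-0.9376, -1.4735) x1=(1.4945, -1.1434) x2=(0.5665, 1.0471) x3=(1.1668, -0.6941)
step 5: x0=(-0.9323, -1.4770) x1=(1.4916, -1.1406) x2=(0.5731, 1.0395) x3=(1.1627, -0.6865)
step 6: x0=(-0.9272, -1.4806) x1=(1.4891, -1.1382) x2=(0.5796, 1.0320) x3=(1.1583, -0.6784)
step 7: x0=(-0.9223, -1.4843) x1=(1.4870, -1.1363) x2=(0.5860, 1.0248) x3=(1.1536, -0.6698)
step 8: x0=(-0.9174, -1.4880) x1=(1.4852, -1.1349) x2=(0.5924, 1.0178) x3=(1.1487, -0.6609)
step 9: x0=(-0.9128, -1.4918) x1=(1.4838, -1.1339) x2=(0.5988, 1.0110) x3=(1.1434, -0.6515)
step 10: x0=(-0.9082, -1.4957) x1=(1.4828, -1.1334) x2=(0.6051, 1.0045) x3=(1.1379, -0.6416)
step 11: x0=(-0.9038, -1.4996) x1=(1.4820, -1.1334) x2=(0.6113, 0.9982) x3=(1.1321, -0.6314)
step 12: x0=(-0.8996, -1.5036) x1=(1.4816, -1.1338) x2=(0.6175, 0.9922) x3=(1.1261, -0.6209)
step 13: x0=(-0.8955, -1.5077) x1=(1.4815, -1.1346) x2=(0.6237, 0.9864) x3=(1.1198, -0.6099)
step 14: x0=(-0.8915, -1.5118) x1=(1.4817, -1.1358) x2=(0.6298, 0.9809) x3=(1.1134, -0.5986)
step 15: x0=(-0.8877, -1.5161) x1=(1.4822, -1.1373) x2=(0.6359, 0.9756) x3=(1.1067, -0.5870)
step 16: x0=(-0.8840, -1.5204) x1=(1.4830, -1.1393) x2=(0.6419, 0.9706) x3=(1.0999, -0.5751)
step 17: x0=(-0.8805, -1.5248) x1=(1.4841, -1.1416) x2=(0.6479, 0.9658) x3=(1.0929, -0.5629)
step 18: x0=(-0.8771, -1.5292) x1=(1.4854, -1.1442) x2=(0.6538, 0.9614) x3=(1.0857, -0.5504)
step 19: x0=(-0.8739, -1.5337) x1=(1.4869, -1.1472) x2=(0.6597, 0.9572) x3=(1.0784, -0.5377)
step 20: x0=(-0.8708, -1.5383) x1=(1.4887, -1.1504) x2=(0.6655, 0.9532) x3=(1.0709, -0.5247)
step 21: x0=(-0.8678, -1.5430) x1=(1.4907, -1.1540) x2=(0.6713, 0.9496) x3=(1.0633, -0.5115)
step 22: x0=(-0.8650, -1.5478) x1=(1.4929, -1.1578) x2=(0.6770, 0.9462) x3=(1.0555, -0.4981)
step 23: x0=(-0.8624, -1.5526) x1=(1.4953, -1.1619) x2=(0.6827, 0.9431) x3=(1.0477, -0.4845)
step 24: x0=(-0.8599, -1.5575) x1=(1.4979, -1.1663) x2=(0.6883, 0.9404) x3=(1.0397, -0.4708)
step 25: x0=(-0.8575, -1.5625) x1=(1.5007, -1.1709) x2=(0.6939, 0.9379) x3=(1.0317, -0.4568)
step 26: x0=(-0.8552, -1.5676) x1=(1.5037, -1.1758) x2=(0.6994, 0.9357) x3=(1.0236, -0.4427)
step 27: x0=(-0.8531, -1.5728) x1=(1.5068, -1.1809) x2=(0.7049, 0.9339) x3=(1.0153, -0.4285)
step 28: x0=(-0.8512, -1.5780) x1=(1.5102, -1.1862) x2=(0.7103, 0.9323) x3=(1.0070, -0.4142)
step 29: x0=(-0.8494, -1.5833) x1=(1.5137, -1.1917) x2=(0.7157, 0.9311) x3=(0.9987, -0.3997)
step 30: x0=(-0.8477, -1.5887) x1=(1.5173, -1.1974) x2=(0.7210, 0.9302) x3=(0.9903, -0.3851)
step 31: x0=(-0.8462, -1.5942) x1=(1.5211, -1.2034) x2=(0.7263, 0.9297) x3=(0.9818, -0.3705)
step 32: x0=(-0.8448, -1.5998) x1=(1.5250, -1.2094) x2=(0.7315, 0.9295) x3=(0.9732, -0.3558)
step 33: x0=(-0.8435, -1.6054) x1=(1.5291, -1.2157) x2=(0.7367, 0.9296) x3=(0.9647, -0.3410)
step 34: x0=(-0.8424, -1.6111) x1=(1.5333, -1.2221) x2=(0.7419, 0.9301) x3=(0.9560, -0.3261)
step 35: x0=(-0.8414, -1.6169) x1=(1.5377, -1.2287) x2=(0.7469, 0.9310) x3=(0.9474, -0.3112)
step 36: x0=(-0.8406, -1.6228) x1=(1.5421, -1.2355) x2=(0.7520, 0.9322) x3=(0.9387, -0.2962)

no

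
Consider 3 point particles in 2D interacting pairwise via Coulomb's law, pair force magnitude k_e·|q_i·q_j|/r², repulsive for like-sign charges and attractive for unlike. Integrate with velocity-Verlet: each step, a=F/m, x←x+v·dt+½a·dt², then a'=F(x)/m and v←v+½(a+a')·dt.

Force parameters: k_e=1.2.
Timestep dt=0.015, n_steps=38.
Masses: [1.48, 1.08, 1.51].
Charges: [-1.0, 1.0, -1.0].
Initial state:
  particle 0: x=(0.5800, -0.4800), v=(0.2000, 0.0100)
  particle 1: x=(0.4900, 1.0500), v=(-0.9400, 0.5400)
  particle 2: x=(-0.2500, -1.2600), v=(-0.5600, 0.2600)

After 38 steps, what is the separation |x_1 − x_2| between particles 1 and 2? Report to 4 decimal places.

2.4756

step 0: x0=(0.5800, -0.4800) x1=(0.4900, 1.0500) x2=(-0.2500, -1.2600)
step 1: x0=(0.5830, -0.4798) x1=(0.4759, 1.0580) x2=(-0.2584, -1.2561)
step 2: x0=(0.5862, -0.4794) x1=(0.4618, 1.0659) x2=(-0.2670, -1.2523)
step 3: x0=(0.5894, -0.4788) x1=(0.4477, 1.0736) x2=(-0.2756, -1.2486)
step 4: x0=(0.5928, -0.4780) x1=(0.4336, 1.0812) x2=(-0.2843, -1.2449)
step 5: x0=(0.5962, -0.4771) x1=(0.4194, 1.0887) x2=(-0.2931, -1.2413)
step 6: x0=(0.5997, -0.4761) x1=(0.4053, 1.0960) x2=(-0.3020, -1.2377)
step 7: x0=(0.6033, -0.4749) x1=(0.3912, 1.1032) x2=(-0.3110, -1.2342)
step 8: x0=(0.6070, -0.4735) x1=(0.3771, 1.1102) x2=(-0.3201, -1.2307)
step 9: x0=(0.6108, -0.4720) x1=(0.3630, 1.1171) x2=(-0.3293, -1.2273)
step 10: x0=(0.6147, -0.4703) x1=(0.3489, 1.1239) x2=(-0.3385, -1.2240)
step 11: x0=(0.6187, -0.4685) x1=(0.3347, 1.1305) x2=(-0.3479, -1.2206)
step 12: x0=(0.6227, -0.4665) x1=(0.3206, 1.1370) x2=(-0.3573, -1.2174)
step 13: x0=(0.6269, -0.4644) x1=(0.3065, 1.1434) x2=(-0.3668, -1.2141)
step 14: x0=(0.6311, -0.4622) x1=(0.2924, 1.1496) x2=(-0.3764, -1.2110)
step 15: x0=(0.6354, -0.4598) x1=(0.2784, 1.1557) x2=(-0.3861, -1.2078)
step 16: x0=(0.6397, -0.4573) x1=(0.2643, 1.1617) x2=(-0.3958, -1.2047)
step 17: x0=(0.6442, -0.4546) x1=(0.2502, 1.1675) x2=(-0.4057, -1.2016)
step 18: x0=(0.6487, -0.4519) x1=(0.2362, 1.1732) x2=(-0.4156, -1.1986)
step 19: x0=(0.6533, -0.4490) x1=(0.2221, 1.1788) x2=(-0.4256, -1.1956)
step 20: x0=(0.6579, -0.4460) x1=(0.2081, 1.1843) x2=(-0.4356, -1.1926)
step 21: x0=(0.6627, -0.4429) x1=(0.1941, 1.1896) x2=(-0.4458, -1.1896)
step 22: x0=(0.6675, -0.4396) x1=(0.1801, 1.1948) x2=(-0.4560, -1.1867)
step 23: x0=(0.6723, -0.4362) x1=(0.1661, 1.1999) x2=(-0.4663, -1.1838)
step 24: x0=(0.6773, -0.4328) x1=(0.1521, 1.2049) x2=(-0.4767, -1.1809)
step 25: x0=(0.6822, -0.4292) x1=(0.1381, 1.2098) x2=(-0.4871, -1.1781)
step 26: x0=(0.6873, -0.4255) x1=(0.1242, 1.2145) x2=(-0.4977, -1.1753)
step 27: x0=(0.6924, -0.4217) x1=(0.1102, 1.2191) x2=(-0.5082, -1.1724)
step 28: x0=(0.6976, -0.4178) x1=(0.0963, 1.2236) x2=(-0.5189, -1.1697)
step 29: x0=(0.7028, -0.4138) x1=(0.0824, 1.2280) x2=(-0.5296, -1.1669)
step 30: x0=(0.7081, -0.4096) x1=(0.0686, 1.2323) x2=(-0.5404, -1.1641)
step 31: x0=(0.7134, -0.4054) x1=(0.0547, 1.2364) x2=(-0.5513, -1.1614)
step 32: x0=(0.7188, -0.4011) x1=(0.0409, 1.2405) x2=(-0.5622, -1.1587)
step 33: x0=(0.7242, -0.3967) x1=(0.0270, 1.2444) x2=(-0.5732, -1.1559)
step 34: x0=(0.7297, -0.3922) x1=(0.0132, 1.2482) x2=(-0.5842, -1.1532)
step 35: x0=(0.7352, -0.3876) x1=(-0.0005, 1.2519) x2=(-0.5953, -1.1506)
step 36: x0=(0.7407, -0.3829) x1=(-0.0143, 1.2555) x2=(-0.6065, -1.1479)
step 37: x0=(0.7463, -0.3782) x1=(-0.0280, 1.2590) x2=(-0.6177, -1.1452)
step 38: x0=(0.7520, -0.3733) x1=(-0.0417, 1.2624) x2=(-0.6289, -1.1425)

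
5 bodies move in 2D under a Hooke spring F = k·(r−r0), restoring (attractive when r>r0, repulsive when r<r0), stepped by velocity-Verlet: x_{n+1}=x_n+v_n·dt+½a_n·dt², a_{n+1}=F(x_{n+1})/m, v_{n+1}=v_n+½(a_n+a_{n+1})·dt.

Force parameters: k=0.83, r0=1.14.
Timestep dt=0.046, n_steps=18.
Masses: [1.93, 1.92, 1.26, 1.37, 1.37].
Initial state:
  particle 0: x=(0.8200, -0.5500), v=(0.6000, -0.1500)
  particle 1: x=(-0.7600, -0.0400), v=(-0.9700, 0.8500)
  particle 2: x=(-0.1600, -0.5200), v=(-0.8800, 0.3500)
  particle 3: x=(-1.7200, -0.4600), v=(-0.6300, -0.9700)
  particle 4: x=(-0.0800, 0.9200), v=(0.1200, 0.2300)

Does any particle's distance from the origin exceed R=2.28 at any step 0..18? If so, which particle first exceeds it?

step 0: x0=(0.8200, -0.5500) x1=(-0.7600, -0.0400) x2=(-0.1600, -0.5200) x3=(-1.7200, -0.4600) x4=(-0.0800, 0.9200)
step 1: x0=(0.8467, -0.5566) x1=(-0.8045, -0.0008) x2=(-0.2007, -0.5038) x3=(-1.7474, -0.5043) x4=(-0.0748, 0.9296)
step 2: x0=(0.8713, -0.5625) x1=(-0.8486, 0.0384) x2=(-0.2416, -0.4876) x3=(-1.7714, -0.5477) x4=(-0.0703, 0.9373)
step 3: x0=(0.8937, -0.5677) x1=(-0.8923, 0.0777) x2=(-0.2827, -0.4712) x3=(-1.7920, -0.5903) x4=(-0.0665, 0.9429)
step 4: x0=(0.9136, -0.5722) x1=(-0.9355, 0.1170) x2=(-0.3239, -0.4548) x3=(-1.8090, -0.6318) x4=(-0.0635, 0.9464)
step 5: x0=(0.9310, -0.5759) x1=(-0.9782, 0.1563) x2=(-0.3651, -0.4384) x3=(-1.8224, -0.6722) x4=(-0.0613, 0.9477)
step 6: x0=(0.9457, -0.5789) x1=(-1.0203, 0.1955) x2=(-0.4061, -0.4219) x3=(-1.8320, -0.7113) x4=(-0.0600, 0.9468)
step 7: x0=(0.9575, -0.5811) x1=(-1.0617, 0.2345) x2=(-0.4469, -0.4055) x3=(-1.8379, -0.7490) x4=(-0.0596, 0.9436)
step 8: x0=(0.9664, -0.5824) x1=(-1.1023, 0.2733) x2=(-0.4874, -0.3891) x3=(-1.8400, -0.7852) x4=(-0.0601, 0.9382)
step 9: x0=(0.9721, -0.5829) x1=(-1.1422, 0.3118) x2=(-0.5274, -0.3728) x3=(-1.8383, -0.8198) x4=(-0.0615, 0.9304)
step 10: x0=(0.9747, -0.5826) x1=(-1.1813, 0.3499) x2=(-0.5670, -0.3566) x3=(-1.8328, -0.8527) x4=(-0.0638, 0.9203)
step 11: x0=(0.9740, -0.5814) x1=(-1.2195, 0.3876) x2=(-0.6059, -0.3405) x3=(-1.8235, -0.8838) x4=(-0.0672, 0.9079)
step 12: x0=(0.9700, -0.5793) x1=(-1.2567, 0.4248) x2=(-0.6442, -0.3245) x3=(-1.8104, -0.9130) x4=(-0.0715, 0.8932)
step 13: x0=(0.9626, -0.5764) x1=(-1.2930, 0.4615) x2=(-0.6817, -0.3087) x3=(-1.7937, -0.9403) x4=(-0.0769, 0.8763)
step 14: x0=(0.9517, -0.5726) x1=(-1.3282, 0.4974) x2=(-0.7184, -0.2930) x3=(-1.7734, -0.9655) x4=(-0.0832, 0.8571)
step 15: x0=(0.9375, -0.5679) x1=(-1.3623, 0.5326) x2=(-0.7542, -0.2775) x3=(-1.7496, -0.9885) x4=(-0.0905, 0.8358)
step 16: x0=(0.9199, -0.5624) x1=(-1.3952, 0.5670) x2=(-0.7891, -0.2621) x3=(-1.7224, -1.0094) x4=(-0.0989, 0.8124)
step 17: x0=(0.8988, -0.5560) x1=(-1.4270, 0.6006) x2=(-0.8231, -0.2469) x3=(-1.6921, -1.0281) x4=(-0.1082, 0.7869)
step 18: x0=(0.8744, -0.5487) x1=(-1.4575, 0.6331) x2=(-0.8561, -0.2318) x3=(-1.6586, -1.0446) x4=(-0.1185, 0.7596)

no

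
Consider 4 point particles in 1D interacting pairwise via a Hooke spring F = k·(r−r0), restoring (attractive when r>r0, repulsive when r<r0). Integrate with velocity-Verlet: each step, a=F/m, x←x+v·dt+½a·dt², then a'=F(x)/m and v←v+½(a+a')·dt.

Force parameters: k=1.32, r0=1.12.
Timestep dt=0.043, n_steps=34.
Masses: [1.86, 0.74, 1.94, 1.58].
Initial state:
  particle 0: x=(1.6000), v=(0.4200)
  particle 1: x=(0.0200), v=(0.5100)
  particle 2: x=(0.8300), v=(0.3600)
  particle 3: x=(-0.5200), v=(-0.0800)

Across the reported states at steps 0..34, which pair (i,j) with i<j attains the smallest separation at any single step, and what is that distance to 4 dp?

step 0: x0=(1.6000) x1=(0.0200) x2=(0.8300) x3=(-0.5200)
step 1: x0=(1.6173) x1=(0.0431) x2=(0.8453) x3=(-0.5229)
step 2: x0=(1.6332) x1=(0.0685) x2=(0.8603) x3=(-0.5248)
step 3: x0=(1.6475) x1=(0.0961) x2=(0.8749) x3=(-0.5254)
step 4: x0=(1.6604) x1=(0.1255) x2=(0.8891) x3=(-0.5248)
step 5: x0=(1.6718) x1=(0.1568) x2=(0.9030) x3=(-0.5227)
step 6: x0=(1.6817) x1=(0.1895) x2=(0.9165) x3=(-0.5192)
step 7: x0=(1.6902) x1=(0.2235) x2=(0.9297) x3=(-0.5142)
step 8: x0=(1.6973) x1=(0.2586) x2=(0.9425) x3=(-0.5077)
step 9: x0=(1.7030) x1=(0.2944) x2=(0.9551) x3=(-0.4994)
step 10: x0=(1.7074) x1=(0.3308) x2=(0.9673) x3=(-0.4895)
step 11: x0=(1.7105) x1=(0.3674) x2=(0.9792) x3=(-0.4779)
step 12: x0=(1.7125) x1=(0.4040) x2=(0.9908) x3=(-0.4645)
step 13: x0=(1.7133) x1=(0.4402) x2=(1.0022) x3=(-0.4494)
step 14: x0=(1.7132) x1=(0.4759) x2=(1.0133) x3=(-0.4325)
step 15: x0=(1.7120) x1=(0.5107) x2=(1.0243) x3=(-0.4138)
step 16: x0=(1.7100) x1=(0.5445) x2=(1.0350) x3=(-0.3934)
step 17: x0=(1.7073) x1=(0.5769) x2=(1.0456) x3=(-0.3712)
step 18: x0=(1.7039) x1=(0.6078) x2=(1.0561) x3=(-0.3474)
step 19: x0=(1.6999) x1=(0.6369) x2=(1.0665) x3=(-0.3220)
step 20: x0=(1.6954) x1=(0.6641) x2=(1.0768) x3=(-0.2950)
step 21: x0=(1.6906) x1=(0.6892) x2=(1.0870) x3=(-0.2666)
step 22: x0=(1.6855) x1=(0.7121) x2=(1.0972) x3=(-0.2367)
step 23: x0=(1.6802) x1=(0.7326) x2=(1.1074) x3=(-0.2055)
step 24: x0=(1.6749) x1=(0.7507) x2=(1.1176) x3=(-0.1732)
step 25: x0=(1.6696) x1=(0.7664) x2=(1.1278) x3=(-0.1397)
step 26: x0=(1.6645) x1=(0.7795) x2=(1.1381) x3=(-0.1053)
step 27: x0=(1.6595) x1=(0.7901) x2=(1.1484) x3=(-0.0700)
step 28: x0=(1.6550) x1=(0.7982) x2=(1.1588) x3=(-0.0341)
step 29: x0=(1.6508) x1=(0.8039) x2=(1.1692) x3=(0.0024)
step 30: x0=(1.6471) x1=(0.8072) x2=(1.1798) x3=(0.0393)
step 31: x0=(1.6441) x1=(0.8084) x2=(1.1904) x3=(0.0764)
step 32: x0=(1.6416) x1=(0.8074) x2=(1.2012) x3=(0.1136)
step 33: x0=(1.6400) x1=(0.8045) x2=(1.2120) x3=(0.1508)
step 34: x0=(1.6391) x1=(0.7998) x2=(1.2229) x3=(0.1877)

pair (1,2), distance 0.3583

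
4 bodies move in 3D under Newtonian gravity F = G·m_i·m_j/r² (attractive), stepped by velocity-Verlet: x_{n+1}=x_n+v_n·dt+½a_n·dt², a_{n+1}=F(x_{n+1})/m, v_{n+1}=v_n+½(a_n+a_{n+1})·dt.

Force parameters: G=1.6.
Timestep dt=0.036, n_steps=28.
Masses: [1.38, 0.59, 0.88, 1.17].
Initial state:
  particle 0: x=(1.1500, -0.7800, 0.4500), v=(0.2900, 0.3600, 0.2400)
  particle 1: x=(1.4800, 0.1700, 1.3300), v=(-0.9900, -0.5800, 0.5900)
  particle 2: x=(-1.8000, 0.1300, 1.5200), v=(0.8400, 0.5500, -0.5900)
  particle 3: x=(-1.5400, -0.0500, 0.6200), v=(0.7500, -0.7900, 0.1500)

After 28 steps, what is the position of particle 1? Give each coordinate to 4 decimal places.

step 0: x0=(1.1500, -0.7800, 0.4500) x1=(1.4800, 0.1700, 1.3300) x2=(-1.8000, 0.1300, 1.5200) x3=(-1.5400, -0.0500, 0.6200)
step 1: x0=(1.1603, -0.7667, 0.4589) x1=(1.4440, 0.1485, 1.3507) x2=(-1.7692, 0.1495, 1.4975) x3=(-1.5130, -0.0783, 0.6263)
step 2: x0=(1.1703, -0.7528, 0.4684) x1=(1.4071, 0.1259, 1.3702) x2=(-1.7373, 0.1683, 1.4722) x3=(-1.4862, -0.1062, 0.6346)
step 3: x0=(1.1799, -0.7383, 0.4784) x1=(1.3695, 0.1020, 1.3884) x2=(-1.7042, 0.1861, 1.4443) x3=(-1.4594, -0.1335, 0.6449)
step 4: x0=(1.1892, -0.7231, 0.4891) x1=(1.3312, 0.0769, 1.4052) x2=(-1.6700, 0.2027, 1.4136) x3=(-1.4327, -0.1600, 0.6573)
step 5: x0=(1.1981, -0.7073, 0.5005) x1=(1.2921, 0.0506, 1.4205) x2=(-1.6344, 0.2180, 1.3800) x3=(-1.4061, -0.1857, 0.6717)
step 6: x0=(1.2066, -0.6908, 0.5127) x1=(1.2524, 0.0229, 1.4342) x2=(-1.5975, 0.2315, 1.3435) x3=(-1.3797, -0.2101, 0.6883)
step 7: x0=(1.2145, -0.6736, 0.5256) x1=(1.2121, -0.0060, 1.4462) x2=(-1.5593, 0.2430, 1.3040) x3=(-1.3535, -0.2332, 0.7071)
step 8: x0=(1.2219, -0.6557, 0.5393) x1=(1.1712, -0.0363, 1.4562) x2=(-1.5196, 0.2520, 1.2615) x3=(-1.3274, -0.2546, 0.7280)
step 9: x0=(1.2288, -0.6372, 0.5540) x1=(1.1299, -0.0678, 1.4642) x2=(-1.4783, 0.2581, 1.2160) x3=(-1.3015, -0.2739, 0.7513)
step 10: x0=(1.2349, -0.6180, 0.5696) x1=(1.0881, -0.1007, 1.4700) x2=(-1.4355, 0.2607, 1.1676) x3=(-1.2759, -0.2908, 0.7767)
step 11: x0=(1.2404, -0.5981, 0.5862) x1=(1.0461, -0.1348, 1.4734) x2=(-1.3910, 0.2593, 1.1162) x3=(-1.2505, -0.3047, 0.8043)
step 12: x0=(1.2450, -0.5776, 0.6040) x1=(1.0039, -0.1702, 1.4742) x2=(-1.3448, 0.2529, 1.0622) x3=(-1.2253, -0.3151, 0.8339)
step 13: x0=(1.2487, -0.5565, 0.6229) x1=(0.9616, -0.2067, 1.4723) x2=(-1.2968, 0.2407, 1.0059) x3=(-1.2004, -0.3212, 0.8652)
step 14: x0=(1.2514, -0.5347, 0.6431) x1=(0.9195, -0.2443, 1.4675) x2=(-1.2471, 0.2215, 0.9479) x3=(-1.1756, -0.3223, 0.8978)
step 15: x0=(1.2529, -0.5125, 0.6645) x1=(0.8778, -0.2829, 1.4596) x2=(-1.1958, 0.1944, 0.8891) x3=(-1.1509, -0.3174, 0.9310)
step 16: x0=(1.2532, -0.4897, 0.6874) x1=(0.8366, -0.3223, 1.4484) x2=(-1.1429, 0.1579, 0.8311) x3=(-1.1261, -0.3058, 0.9636)
step 17: x0=(1.2520, -0.4665, 0.7116) x1=(0.7962, -0.3623, 1.4338) x2=(-1.0891, 0.1113, 0.7761) x3=(-1.1007, -0.2867, 0.9941)
step 18: x0=(1.2492, -0.4430, 0.7373) x1=(0.7567, -0.4026, 1.4157) x2=(-1.0348, 0.0542, 0.7267) x3=(-1.0743, -0.2599, 1.0204)
step 19: x0=(1.2446, -0.4194, 0.7645) x1=(0.7186, -0.4430, 1.3940) x2=(-0.9808, -0.0125, 0.6863) x3=(-1.0462, -0.2261, 1.0400)
step 20: x0=(1.2381, -0.3957, 0.7931) x1=(0.6821, -0.4830, 1.3687) x2=(-0.9282, -0.0865, 0.6578) x3=(-1.0155, -0.1870, 1.0508)
step 21: x0=(1.2294, -0.3720, 0.8230) x1=(0.6473, -0.5223, 1.3398) x2=(-0.8777, -0.1641, 0.6429) x3=(-0.9817, -0.1454, 1.0516)
step 22: x0=(1.2184, -0.3487, 0.8543) x1=(0.6145, -0.5605, 1.3076) x2=(-0.8295, -0.2413, 0.6413) x3=(-0.9443, -0.1045, 1.0425)
step 23: x0=(1.2050, -0.3258, 0.8867) x1=(0.5838, -0.5969, 1.2723) x2=(-0.7834, -0.3146, 0.6515) x3=(-0.9035, -0.0667, 1.0248)
step 24: x0=(1.1889, -0.3036, 0.9201) x1=(0.5553, -0.6313, 1.2342) x2=(-0.7392, -0.3820, 0.6710) x3=(-0.8594, -0.0337, 1.0002)
step 25: x0=(1.1702, -0.2822, 0.9542) x1=(0.5288, -0.6632, 1.1937) x2=(-0.6960, -0.4425, 0.6975) x3=(-0.8124, -0.0062, 0.9708)
step 26: x0=(1.1488, -0.2616, 0.9889) x1=(0.5044, -0.6922, 1.1512) x2=(-0.6534, -0.4959, 0.7289) x3=(-0.7627, 0.0155, 0.9380)
step 27: x0=(1.1246, -0.2422, 1.0239) x1=(0.4815, -0.7179, 1.1073) x2=(-0.6107, -0.5423, 0.7635) x3=(-0.7107, 0.0317, 0.9032)
step 28: x0=(1.0976, -0.2238, 1.0590) x1=(0.4600, -0.7402, 1.0623) x2=(-0.5674, -0.5822, 0.8001) x3=(-0.6565, 0.0425, 0.8673)

(0.4600, -0.7402, 1.0623)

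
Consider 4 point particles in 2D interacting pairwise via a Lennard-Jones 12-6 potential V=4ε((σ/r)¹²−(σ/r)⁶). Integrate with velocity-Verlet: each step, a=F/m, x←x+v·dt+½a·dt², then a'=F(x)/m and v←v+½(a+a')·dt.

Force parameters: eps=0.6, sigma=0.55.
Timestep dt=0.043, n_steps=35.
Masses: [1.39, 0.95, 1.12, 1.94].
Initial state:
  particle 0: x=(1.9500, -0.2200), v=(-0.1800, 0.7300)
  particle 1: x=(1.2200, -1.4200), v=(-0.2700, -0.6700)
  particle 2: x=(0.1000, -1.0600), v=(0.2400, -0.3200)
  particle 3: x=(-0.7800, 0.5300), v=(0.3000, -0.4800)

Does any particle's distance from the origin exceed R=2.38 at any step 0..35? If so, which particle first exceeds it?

yes, particle 1

step 0: x0=(1.9500, -0.2200) x1=(1.2200, -1.4200) x2=(0.1000, -1.0600) x3=(-0.7800, 0.5300)
step 1: x0=(1.9422, -0.1886) x1=(1.2083, -1.4487) x2=(0.1104, -1.0738) x3=(-0.7671, 0.5094)
step 2: x0=(1.9345, -0.1573) x1=(1.1964, -1.4773) x2=(0.1211, -1.0876) x3=(-0.7542, 0.4887)
step 3: x0=(1.9267, -0.1260) x1=(1.1842, -1.5058) x2=(0.1319, -1.1016) x3=(-0.7413, 0.4681)
step 4: x0=(1.9189, -0.0947) x1=(1.1717, -1.5341) x2=(0.1430, -1.1156) x3=(-0.7284, 0.4474)
step 5: x0=(1.9110, -0.0634) x1=(1.1589, -1.5623) x2=(0.1544, -1.1297) x3=(-0.7155, 0.4267)
step 6: x0=(1.9032, -0.0322) x1=(1.1457, -1.5903) x2=(0.1662, -1.1439) x3=(-0.7025, 0.4061)
step 7: x0=(1.8954, -0.0009) x1=(1.1322, -1.6181) x2=(0.1782, -1.1583) x3=(-0.6896, 0.3854)
step 8: x0=(1.8875, 0.0303) x1=(1.1181, -1.6456) x2=(0.1907, -1.1729) x3=(-0.6767, 0.3647)
step 9: x0=(1.8797, 0.0615) x1=(1.1036, -1.6729) x2=(0.2035, -1.1876) x3=(-0.6638, 0.3440)
step 10: x0=(1.8718, 0.0927) x1=(1.0886, -1.6999) x2=(0.2168, -1.2026) x3=(-0.6508, 0.3233)
step 11: x0=(1.8640, 0.1239) x1=(1.0729, -1.7265) x2=(0.2307, -1.2179) x3=(-0.6379, 0.3026)
step 12: x0=(1.8561, 0.1551) x1=(1.0565, -1.7527) x2=(0.2451, -1.2335) x3=(-0.6249, 0.2819)
step 13: x0=(1.8482, 0.1863) x1=(1.0394, -1.7784) x2=(0.2602, -1.2496) x3=(-0.6120, 0.2612)
step 14: x0=(1.8403, 0.2175) x1=(1.0213, -1.8035) x2=(0.2761, -1.2661) x3=(-0.5990, 0.2404)
step 15: x0=(1.8325, 0.2487) x1=(1.0022, -1.8278) x2=(0.2928, -1.2833) x3=(-0.5861, 0.2197)
step 16: x0=(1.8246, 0.2799) x1=(0.9819, -1.8512) x2=(0.3106, -1.3012) x3=(-0.5731, 0.1990)
step 17: x0=(1.8167, 0.3111) x1=(0.9602, -1.8734) x2=(0.3295, -1.3201) x3=(-0.5601, 0.1782)
step 18: x0=(1.8088, 0.3423) x1=(0.9369, -1.8942) x2=(0.3499, -1.3402) x3=(-0.5472, 0.1575)
step 19: x0=(1.8009, 0.3735) x1=(0.9115, -1.9130) x2=(0.3720, -1.3620) x3=(-0.5342, 0.1367)
step 20: x0=(1.7930, 0.4047) x1=(0.8836, -1.9293) x2=(0.3961, -1.3858) x3=(-0.5212, 0.1160)
step 21: x0=(1.7851, 0.4358) x1=(0.8528, -1.9424) x2=(0.4228, -1.4125) x3=(-0.5082, 0.0952)
step 22: x0=(1.7772, 0.4670) x1=(0.8187, -1.9514) x2=(0.4522, -1.4425) x3=(-0.4952, 0.0744)
step 23: x0=(1.7693, 0.4982) x1=(0.7836, -1.9590) x2=(0.4824, -1.4737) x3=(-0.4822, 0.0536)
step 24: x0=(1.7614, 0.5293) x1=(0.7608, -1.9864) x2=(0.5023, -1.4882) x3=(-0.4692, 0.0328)
step 25: x0=(1.7535, 0.5605) x1=(0.7537, -2.0440) x2=(0.5088, -1.4769) x3=(-0.4562, 0.0120)
step 26: x0=(1.7456, 0.5917) x1=(0.7465, -2.1016) x2=(0.5154, -1.4657) x3=(-0.4432, -0.0088)
step 27: x0=(1.7377, 0.6228) x1=(0.7376, -2.1544) x2=(0.5234, -1.4585) x3=(-0.4302, -0.0296)
step 28: x0=(1.7298, 0.6540) x1=(0.7274, -2.2030) x2=(0.5325, -1.4550) x3=(-0.4171, -0.0504)
step 29: x0=(1.7218, 0.6852) x1=(0.7164, -2.2481) x2=(0.5423, -1.4543) x3=(-0.4041, -0.0712)
step 30: x0=(1.7139, 0.7163) x1=(0.7047, -2.2907) x2=(0.5527, -1.4557) x3=(-0.3910, -0.0921)
step 31: x0=(1.7060, 0.7475) x1=(0.6927, -2.3312) x2=(0.5633, -1.4590) x3=(-0.3780, -0.1129)
step 32: x0=(1.6981, 0.7786) x1=(0.6804, -2.3700) x2=(0.5742, -1.4635) x3=(-0.3649, -0.1338)
step 33: x0=(1.6901, 0.8098) x1=(0.6680, -2.4075) x2=(0.5851, -1.4692) x3=(-0.3519, -0.1546)
step 34: x0=(1.6822, 0.8409) x1=(0.6555, -2.4440) x2=(0.5961, -1.4758) x3=(-0.3388, -0.1755)
step 35: x0=(1.6743, 0.8721) x1=(0.6429, -2.4796) x2=(0.6072, -1.4831) x3=(-0.3257, -0.1964)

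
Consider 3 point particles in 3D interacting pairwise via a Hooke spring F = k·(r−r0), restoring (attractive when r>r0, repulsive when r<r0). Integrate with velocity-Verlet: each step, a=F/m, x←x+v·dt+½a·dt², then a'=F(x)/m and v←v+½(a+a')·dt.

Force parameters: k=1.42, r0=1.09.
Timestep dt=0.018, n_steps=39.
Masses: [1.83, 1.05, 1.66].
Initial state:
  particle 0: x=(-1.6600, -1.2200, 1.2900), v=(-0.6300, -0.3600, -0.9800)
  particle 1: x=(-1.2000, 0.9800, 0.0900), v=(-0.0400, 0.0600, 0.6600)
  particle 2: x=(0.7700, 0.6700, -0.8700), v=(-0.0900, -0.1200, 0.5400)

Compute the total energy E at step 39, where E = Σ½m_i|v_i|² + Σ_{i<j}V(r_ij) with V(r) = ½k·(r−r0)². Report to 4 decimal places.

9.3205

step 0: x0=(-1.6600, -1.2200, 1.2900) x1=(-1.2000, 0.9800, 0.0900) x2=(0.7700, 0.6700, -0.8700)
step 1: x0=(-1.6711, -1.2262, 1.2721) x1=(-1.2006, 0.9808, 0.1019) x2=(0.7680, 0.6677, -0.8600)
step 2: x0=(-1.6817, -1.2317, 1.2536) x1=(-1.2008, 0.9809, 0.1139) x2=(0.7652, 0.6650, -0.8494)
step 3: x0=(-1.6918, -1.2365, 1.2346) x1=(-1.2007, 0.9804, 0.1260) x2=(0.7617, 0.6620, -0.8383)
step 4: x0=(-1.7013, -1.2407, 1.2151) x1=(-1.2003, 0.9793, 0.1381) x2=(0.7575, 0.6587, -0.8267)
step 5: x0=(-1.7104, -1.2442, 1.1950) x1=(-1.1996, 0.9776, 0.1503) x2=(0.7524, 0.6551, -0.8145)
step 6: x0=(-1.7190, -1.2471, 1.1745) x1=(-1.1986, 0.9753, 0.1626) x2=(0.7467, 0.6511, -0.8018)
step 7: x0=(-1.7270, -1.2493, 1.1534) x1=(-1.1973, 0.9723, 0.1748) x2=(0.7401, 0.6468, -0.7886)
step 8: x0=(-1.7345, -1.2509, 1.1319) x1=(-1.1957, 0.9687, 0.1871) x2=(0.7329, 0.6422, -0.7748)
step 9: x0=(-1.7416, -1.2518, 1.1099) x1=(-1.1938, 0.9645, 0.1995) x2=(0.7248, 0.6373, -0.7606)
step 10: x0=(-1.7481, -1.2521, 1.0874) x1=(-1.1916, 0.9597, 0.2118) x2=(0.7161, 0.6320, -0.7459)
step 11: x0=(-1.7541, -1.2518, 1.0645) x1=(-1.1892, 0.9543, 0.2241) x2=(0.7065, 0.6265, -0.7306)
step 12: x0=(-1.7596, -1.2508, 1.0412) x1=(-1.1865, 0.9483, 0.2365) x2=(0.6963, 0.6206, -0.7149)
step 13: x0=(-1.7646, -1.2492, 1.0175) x1=(-1.1835, 0.9417, 0.2488) x2=(0.6853, 0.6144, -0.6988)
step 14: x0=(-1.7691, -1.2470, 0.9933) x1=(-1.1802, 0.9345, 0.2611) x2=(0.6736, 0.6079, -0.6821)
step 15: x0=(-1.7730, -1.2441, 0.9688) x1=(-1.1767, 0.9267, 0.2734) x2=(0.6612, 0.6010, -0.6651)
step 16: x0=(-1.7765, -1.2407, 0.9439) x1=(-1.1729, 0.9183, 0.2856) x2=(0.6481, 0.5939, -0.6476)
step 17: x0=(-1.7795, -1.2366, 0.9186) x1=(-1.1690, 0.9094, 0.2978) x2=(0.6343, 0.5864, -0.6296)
step 18: x0=(-1.7820, -1.2319, 0.8930) x1=(-1.1647, 0.8998, 0.3100) x2=(0.6198, 0.5787, -0.6113)
step 19: x0=(-1.7840, -1.2267, 0.8670) x1=(-1.1603, 0.8898, 0.3221) x2=(0.6046, 0.5707, -0.5925)
step 20: x0=(-1.7855, -1.2209, 0.8408) x1=(-1.1556, 0.8792, 0.3341) x2=(0.5888, 0.5623, -0.5734)
step 21: x0=(-1.7866, -1.2145, 0.8142) x1=(-1.1508, 0.8680, 0.3461) x2=(0.5723, 0.5537, -0.5539)
step 22: x0=(-1.7871, -1.2075, 0.7873) x1=(-1.1457, 0.8563, 0.3580) x2=(0.5551, 0.5448, -0.5340)
step 23: x0=(-1.7872, -1.2000, 0.7602) x1=(-1.1405, 0.8441, 0.3699) x2=(0.5373, 0.5356, -0.5138)
step 24: x0=(-1.7868, -1.1919, 0.7328) x1=(-1.1351, 0.8314, 0.3816) x2=(0.5189, 0.5261, -0.4933)
step 25: x0=(-1.7860, -1.1833, 0.7051) x1=(-1.1295, 0.8182, 0.3933) x2=(0.4999, 0.5164, -0.4724)
step 26: x0=(-1.7847, -1.1742, 0.6773) x1=(-1.1238, 0.8046, 0.4049) x2=(0.4803, 0.5064, -0.4512)
step 27: x0=(-1.7830, -1.1646, 0.6492) x1=(-1.1179, 0.7904, 0.4163) x2=(0.4601, 0.4961, -0.4297)
step 28: x0=(-1.7808, -1.1545, 0.6209) x1=(-1.1119, 0.7758, 0.4277) x2=(0.4393, 0.4855, -0.4079)
step 29: x0=(-1.7782, -1.1438, 0.5924) x1=(-1.1057, 0.7607, 0.4390) x2=(0.4180, 0.4747, -0.3859)
step 30: x0=(-1.7752, -1.1328, 0.5638) x1=(-1.0995, 0.7453, 0.4502) x2=(0.3961, 0.4637, -0.3636)
step 31: x0=(-1.7718, -1.1212, 0.5350) x1=(-1.0931, 0.7293, 0.4612) x2=(0.3737, 0.4524, -0.3410)
step 32: x0=(-1.7679, -1.1092, 0.5060) x1=(-1.0866, 0.7130, 0.4722) x2=(0.3508, 0.4409, -0.3183)
step 33: x0=(-1.7637, -1.0968, 0.4770) x1=(-1.0801, 0.6963, 0.4830) x2=(0.3274, 0.4291, -0.2953)
step 34: x0=(-1.7591, -1.0839, 0.4478) x1=(-1.0734, 0.6792, 0.4937) x2=(0.3035, 0.4171, -0.2721)
step 35: x0=(-1.7541, -1.0706, 0.4185) x1=(-1.0667, 0.6618, 0.5043) x2=(0.2792, 0.4049, -0.2487)
step 36: x0=(-1.7487, -1.0570, 0.3891) x1=(-1.0600, 0.6440, 0.5148) x2=(0.2545, 0.3925, -0.2252)
step 37: x0=(-1.7430, -1.0429, 0.3597) x1=(-1.0532, 0.6259, 0.5252) x2=(0.2293, 0.3798, -0.2015)
step 38: x0=(-1.7369, -1.0285, 0.3301) x1=(-1.0464, 0.6074, 0.5355) x2=(0.2037, 0.3670, -0.1777)
step 39: x0=(-1.7305, -1.0137, 0.3006) x1=(-1.0395, 0.5886, 0.5456) x2=(0.1777, 0.3540, -0.1537)
step 0 velocities: v0=(-0.6300, -0.3600, -0.9800) v1=(-0.0400, 0.0600, 0.6600) v2=(-0.0900, -0.1200, 0.5400)
step 0: KE=1.8526, PE=7.4689, E=9.3215
step 39 velocities: v0=(0.3656, 0.8302, -1.6436) v1=(0.3804, -1.0504, 0.5606) v2=(-1.4535, -0.7298, 1.3345)
step 39: KE=7.7187, PE=1.6018, E=9.3205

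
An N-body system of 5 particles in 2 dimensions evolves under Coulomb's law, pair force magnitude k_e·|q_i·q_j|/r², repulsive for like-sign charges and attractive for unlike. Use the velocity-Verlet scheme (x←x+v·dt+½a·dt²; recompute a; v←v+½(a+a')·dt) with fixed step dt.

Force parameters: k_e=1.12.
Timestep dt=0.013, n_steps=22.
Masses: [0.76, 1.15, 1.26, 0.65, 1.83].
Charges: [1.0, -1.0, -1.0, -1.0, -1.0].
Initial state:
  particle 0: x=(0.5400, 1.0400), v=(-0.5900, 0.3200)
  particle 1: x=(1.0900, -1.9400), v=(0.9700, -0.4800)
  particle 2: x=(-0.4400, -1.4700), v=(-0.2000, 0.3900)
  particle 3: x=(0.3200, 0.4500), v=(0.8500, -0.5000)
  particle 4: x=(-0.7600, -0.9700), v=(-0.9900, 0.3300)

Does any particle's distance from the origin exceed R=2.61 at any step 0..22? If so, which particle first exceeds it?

step 0: x0=(0.5400, 1.0400) x1=(1.0900, -1.9400) x2=(-0.4400, -1.4700) x3=(0.3200, 0.4500) x4=(-0.7600, -0.9700)
step 1: x0=(0.5322, 1.0438) x1=(1.1027, -1.9463) x2=(-0.4425, -1.4651) x3=(0.3312, 0.4439) x4=(-0.7730, -0.9656)
step 2: x0=(0.5242, 1.0470) x1=(1.1154, -1.9526) x2=(-0.4449, -1.4606) x3=(0.3427, 0.4387) x4=(-0.7861, -0.9609)
step 3: x0=(0.5159, 1.0494) x1=(1.1283, -1.9589) x2=(-0.4470, -1.4563) x3=(0.3545, 0.4344) x4=(-0.7995, -0.9560)
step 4: x0=(0.5075, 1.0512) x1=(1.1412, -1.9653) x2=(-0.4490, -1.4525) x3=(0.3665, 0.4310) x4=(-0.8130, -0.9509)
step 5: x0=(0.4989, 1.0522) x1=(1.1542, -1.9717) x2=(-0.4509, -1.4489) x3=(0.3788, 0.4284) x4=(-0.8267, -0.9456)
step 6: x0=(0.4902, 1.0526) x1=(1.1674, -1.9782) x2=(-0.4525, -1.4456) x3=(0.3913, 0.4267) x4=(-0.8406, -0.9400)
step 7: x0=(0.4813, 1.0522) x1=(1.1806, -1.9847) x2=(-0.4540, -1.4426) x3=(0.4040, 0.4259) x4=(-0.8547, -0.9343)
step 8: x0=(0.4724, 1.0512) x1=(1.1939, -1.9913) x2=(-0.4553, -1.4399) x3=(0.4168, 0.4260) x4=(-0.8690, -0.9284)
step 9: x0=(0.4633, 1.0494) x1=(1.2073, -1.9979) x2=(-0.4565, -1.4375) x3=(0.4297, 0.4269) x4=(-0.8834, -0.9222)
step 10: x0=(0.4542, 1.0469) x1=(1.2207, -2.0045) x2=(-0.4575, -1.4353) x3=(0.4428, 0.4288) x4=(-0.8981, -0.9159)
step 11: x0=(0.4450, 1.0436) x1=(1.2343, -2.0112) x2=(-0.4583, -1.4334) x3=(0.4560, 0.4317) x4=(-0.9128, -0.9094)
step 12: x0=(0.4359, 1.0396) x1=(1.2479, -2.0179) x2=(-0.4590, -1.4317) x3=(0.4692, 0.4354) x4=(-0.9278, -0.9028)
step 13: x0=(0.4267, 1.0348) x1=(1.2616, -2.0246) x2=(-0.4596, -1.4302) x3=(0.4824, 0.4401) x4=(-0.9429, -0.8960)
step 14: x0=(0.4175, 1.0292) x1=(1.2753, -2.0314) x2=(-0.4600, -1.4289) x3=(0.4957, 0.4458) x4=(-0.9582, -0.8890)
step 15: x0=(0.4085, 1.0228) x1=(1.2892, -2.0382) x2=(-0.4602, -1.4278) x3=(0.5089, 0.4524) x4=(-0.9736, -0.8819)
step 16: x0=(0.3995, 1.0156) x1=(1.3031, -2.0450) x2=(-0.4604, -1.4269) x3=(0.5220, 0.4601) x4=(-0.9892, -0.8746)
step 17: x0=(0.3906, 1.0075) x1=(1.3170, -2.0519) x2=(-0.4604, -1.4262) x3=(0.5350, 0.4688) x4=(-1.0049, -0.8673)
step 18: x0=(0.3819, 0.9986) x1=(1.3311, -2.0588) x2=(-0.4602, -1.4257) x3=(0.5479, 0.4785) x4=(-1.0208, -0.8598)
step 19: x0=(0.3735, 0.9888) x1=(1.3452, -2.0658) x2=(-0.4600, -1.4253) x3=(0.5605, 0.4893) x4=(-1.0368, -0.8521)
step 20: x0=(0.3653, 0.9780) x1=(1.3594, -2.0728) x2=(-0.4596, -1.4251) x3=(0.5728, 0.5012) x4=(-1.0529, -0.8444)
step 21: x0=(0.3575, 0.9664) x1=(1.3736, -2.0798) x2=(-0.4592, -1.4250) x3=(0.5847, 0.5142) x4=(-1.0692, -0.8365)
step 22: x0=(0.3500, 0.9537) x1=(1.3879, -2.0868) x2=(-0.4586, -1.4251) x3=(0.5962, 0.5284) x4=(-1.0856, -0.8285)

no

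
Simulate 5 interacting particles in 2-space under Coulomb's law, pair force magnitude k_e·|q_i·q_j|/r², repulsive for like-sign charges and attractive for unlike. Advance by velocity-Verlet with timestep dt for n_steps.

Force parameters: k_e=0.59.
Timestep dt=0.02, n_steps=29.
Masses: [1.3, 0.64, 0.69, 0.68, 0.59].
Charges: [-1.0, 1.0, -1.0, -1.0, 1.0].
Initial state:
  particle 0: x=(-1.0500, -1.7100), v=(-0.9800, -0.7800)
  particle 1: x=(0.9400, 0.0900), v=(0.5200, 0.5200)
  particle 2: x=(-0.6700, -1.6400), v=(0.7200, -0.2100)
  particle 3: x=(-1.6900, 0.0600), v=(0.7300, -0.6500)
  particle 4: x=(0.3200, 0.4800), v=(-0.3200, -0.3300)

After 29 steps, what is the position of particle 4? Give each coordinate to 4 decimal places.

(-0.1451, 0.2993)

step 0: x0=(-1.0500, -1.7100) x1=(0.9400, 0.0900) x2=(-0.6700, -1.6400) x3=(-1.6900, 0.0600) x4=(0.3200, 0.4800)
step 1: x0=(-1.0702, -1.7257) x1=(0.9506, 0.1002) x2=(-0.6544, -1.6440) x3=(-1.6754, 0.0471) x4=(0.3132, 0.4735)
step 2: x0=(-1.0913, -1.7416) x1=(0.9617, 0.1099) x2=(-0.6369, -1.6476) x3=(-1.6607, 0.0344) x4=(0.3056, 0.4673)
step 3: x0=(-1.1132, -1.7577) x1=(0.9732, 0.1193) x2=(-0.6176, -1.6508) x3=(-1.6460, 0.0218) x4=(0.2973, 0.4613)
step 4: x0=(-1.1357, -1.7740) x1=(0.9852, 0.1283) x2=(-0.5970, -1.6537) x3=(-1.6312, 0.0095) x4=(0.2881, 0.4554)
step 5: x0=(-1.1588, -1.7904) x1=(0.9976, 0.1369) x2=(-0.5751, -1.6564) x3=(-1.6163, -0.0026) x4=(0.2782, 0.4497)
step 6: x0=(-1.1823, -1.8069) x1=(1.0104, 0.1452) x2=(-0.5522, -1.6588) x3=(-1.6014, -0.0146) x4=(0.2675, 0.4441)
step 7: x0=(-1.2062, -1.8236) x1=(1.0236, 0.1532) x2=(-0.5284, -1.6610) x3=(-1.5864, -0.0263) x4=(0.2561, 0.4386)
step 8: x0=(-1.2304, -1.8404) x1=(1.0372, 0.1610) x2=(-0.5038, -1.6630) x3=(-1.5713, -0.0378) x4=(0.2439, 0.4331)
step 9: x0=(-1.2550, -1.8572) x1=(1.0512, 0.1685) x2=(-0.4785, -1.6648) x3=(-1.5562, -0.0492) x4=(0.2311, 0.4277)
step 10: x0=(-1.2797, -1.8741) x1=(1.0655, 0.1757) x2=(-0.4526, -1.6664) x3=(-1.5409, -0.0603) x4=(0.2175, 0.4223)
step 11: x0=(-1.3046, -1.8912) x1=(1.0802, 0.1828) x2=(-0.4261, -1.6679) x3=(-1.5256, -0.0712) x4=(0.2033, 0.4169)
step 12: x0=(-1.3298, -1.9083) x1=(1.0951, 0.1897) x2=(-0.3991, -1.6693) x3=(-1.5102, -0.0819) x4=(0.1885, 0.4114)
step 13: x0=(-1.3551, -1.9254) x1=(1.1104, 0.1963) x2=(-0.3716, -1.6705) x3=(-1.4947, -0.0923) x4=(0.1730, 0.4059)
step 14: x0=(-1.3805, -1.9427) x1=(1.1259, 0.2029) x2=(-0.3437, -1.6716) x3=(-1.4792, -0.1026) x4=(0.1570, 0.4003)
step 15: x0=(-1.4061, -1.9600) x1=(1.1417, 0.2092) x2=(-0.3154, -1.6725) x3=(-1.4635, -0.1126) x4=(0.1403, 0.3947)
step 16: x0=(-1.4317, -1.9773) x1=(1.1577, 0.2154) x2=(-0.2867, -1.6734) x3=(-1.4477, -0.1225) x4=(0.1231, 0.3889)
step 17: x0=(-1.4575, -1.9948) x1=(1.1739, 0.2215) x2=(-0.2577, -1.6741) x3=(-1.4317, -0.1321) x4=(0.1054, 0.3830)
step 18: x0=(-1.4833, -2.0122) x1=(1.1903, 0.2275) x2=(-0.2283, -1.6747) x3=(-1.4157, -0.1414) x4=(0.0871, 0.3770)
step 19: x0=(-1.5093, -2.0298) x1=(1.2069, 0.2333) x2=(-0.1987, -1.6752) x3=(-1.3995, -0.1506) x4=(0.0683, 0.3709)
step 20: x0=(-1.5353, -2.0473) x1=(1.2237, 0.2390) x2=(-0.1688, -1.6756) x3=(-1.3832, -0.1595) x4=(0.0491, 0.3646)
step 21: x0=(-1.5614, -2.0649) x1=(1.2406, 0.2446) x2=(-0.1386, -1.6759) x3=(-1.3668, -0.1682) x4=(0.0293, 0.3581)
step 22: x0=(-1.5875, -2.0826) x1=(1.2577, 0.2501) x2=(-0.1081, -1.6761) x3=(-1.3502, -0.1767) x4=(0.0091, 0.3515)
step 23: x0=(-1.6137, -2.1003) x1=(1.2748, 0.2556) x2=(-0.0775, -1.6762) x3=(-1.3335, -0.1850) x4=(-0.0116, 0.3447)
step 24: x0=(-1.6400, -2.1181) x1=(1.2921, 0.2609) x2=(-0.0466, -1.6762) x3=(-1.3166, -0.1930) x4=(-0.0328, 0.3376)
step 25: x0=(-1.6663, -2.1359) x1=(1.3095, 0.2661) x2=(-0.0154, -1.6761) x3=(-1.2995, -0.2008) x4=(-0.0544, 0.3304)
step 26: x0=(-1.6927, -2.1537) x1=(1.3270, 0.2712) x2=(0.0159, -1.6759) x3=(-1.2822, -0.2083) x4=(-0.0764, 0.3230)
step 27: x0=(-1.7190, -2.1715) x1=(1.3445, 0.2763) x2=(0.0474, -1.6756) x3=(-1.2648, -0.2156) x4=(-0.0989, 0.3153)
step 28: x0=(-1.7455, -2.1894) x1=(1.3621, 0.2812) x2=(0.0791, -1.6752) x3=(-1.2472, -0.2226) x4=(-0.1218, 0.3074)
step 29: x0=(-1.7720, -2.2074) x1=(1.3798, 0.2861) x2=(0.1110, -1.6747) x3=(-1.2293, -0.2294) x4=(-0.1451, 0.2993)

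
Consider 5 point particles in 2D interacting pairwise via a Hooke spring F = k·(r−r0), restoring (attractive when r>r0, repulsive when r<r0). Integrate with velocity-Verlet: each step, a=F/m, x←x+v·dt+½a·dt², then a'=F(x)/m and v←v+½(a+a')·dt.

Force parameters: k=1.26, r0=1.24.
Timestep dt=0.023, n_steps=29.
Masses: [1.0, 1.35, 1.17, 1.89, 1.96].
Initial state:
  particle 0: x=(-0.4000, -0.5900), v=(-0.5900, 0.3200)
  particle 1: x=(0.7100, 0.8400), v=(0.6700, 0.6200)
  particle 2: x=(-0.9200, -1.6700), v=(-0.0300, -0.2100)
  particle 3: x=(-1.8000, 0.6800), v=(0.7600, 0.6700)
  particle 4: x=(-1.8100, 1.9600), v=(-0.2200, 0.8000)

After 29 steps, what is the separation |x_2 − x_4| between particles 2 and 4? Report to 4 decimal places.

step 0: x0=(-0.4000, -0.5900) x1=(0.7100, 0.8400) x2=(-0.9200, -1.6700) x3=(-1.8000, 0.6800) x4=(-1.8100, 1.9600)
step 1: x0=(-0.4139, -0.5818) x1=(0.7244, 0.8539) x2=(-0.9207, -1.6734) x3=(-1.7821, 0.6951) x4=(-1.8146, 1.9776)
step 2: x0=(-0.4283, -0.5721) x1=(0.7369, 0.8671) x2=(-0.9215, -1.6739) x3=(-1.7635, 0.7098) x4=(-1.8182, 1.9937)
step 3: x0=(-0.4434, -0.5607) x1=(0.7473, 0.8797) x2=(-0.9223, -1.6714) x3=(-1.7441, 0.7238) x4=(-1.8209, 2.0082)
step 4: x0=(-0.4589, -0.5478) x1=(0.7558, 0.8915) x2=(-0.9231, -1.6660) x3=(-1.7240, 0.7374) x4=(-1.8226, 2.0211)
step 5: x0=(-0.4750, -0.5332) x1=(0.7622, 0.9025) x2=(-0.9240, -1.6577) x3=(-1.7032, 0.7504) x4=(-1.8233, 2.0325)
step 6: x0=(-0.4915, -0.5171) x1=(0.7666, 0.9129) x2=(-0.9248, -1.6463) x3=(-1.6816, 0.7629) x4=(-1.8231, 2.0422)
step 7: x0=(-0.5085, -0.4994) x1=(0.7689, 0.9225) x2=(-0.9257, -1.6320) x3=(-1.6594, 0.7749) x4=(-1.8219, 2.0504)
step 8: x0=(-0.5259, -0.4801) x1=(0.7693, 0.9314) x2=(-0.9265, -1.6148) x3=(-1.6365, 0.7863) x4=(-1.8198, 2.0571)
step 9: x0=(-0.5436, -0.4593) x1=(0.7676, 0.9396) x2=(-0.9273, -1.5946) x3=(-1.6130, 0.7973) x4=(-1.8167, 2.0622)
step 10: x0=(-0.5617, -0.4370) x1=(0.7639, 0.9471) x2=(-0.9281, -1.5715) x3=(-1.5888, 0.8077) x4=(-1.8127, 2.0657)
step 11: x0=(-0.5800, -0.4132) x1=(0.7582, 0.9539) x2=(-0.9288, -1.5455) x3=(-1.5641, 0.8177) x4=(-1.8077, 2.0677)
step 12: x0=(-0.5987, -0.3880) x1=(0.7506, 0.9600) x2=(-0.9295, -1.5166) x3=(-1.5388, 0.8272) x4=(-1.8019, 2.0682)
step 13: x0=(-0.6176, -0.3613) x1=(0.7410, 0.9654) x2=(-0.9302, -1.4850) x3=(-1.5130, 0.8362) x4=(-1.7951, 2.0672)
step 14: x0=(-0.6366, -0.3333) x1=(0.7295, 0.9702) x2=(-0.9308, -1.4506) x3=(-1.4866, 0.8448) x4=(-1.7874, 2.0648)
step 15: x0=(-0.6559, -0.3040) x1=(0.7162, 0.9743) x2=(-0.9313, -1.4135) x3=(-1.4598, 0.8530) x4=(-1.7789, 2.0609)
step 16: x0=(-0.6752, -0.2734) x1=(0.7010, 0.9778) x2=(-0.9318, -1.3738) x3=(-1.4325, 0.8608) x4=(-1.7695, 2.0557)
step 17: x0=(-0.6947, -0.2416) x1=(0.6840, 0.9807) x2=(-0.9322, -1.3316) x3=(-1.4048, 0.8682) x4=(-1.7593, 2.0490)
step 18: x0=(-0.7143, -0.2086) x1=(0.6653, 0.9830) x2=(-0.9325, -1.2869) x3=(-1.3767, 0.8753) x4=(-1.7483, 2.0411)
step 19: x0=(-0.7339, -0.1745) x1=(0.6450, 0.9848) x2=(-0.9327, -1.2398) x3=(-1.3483, 0.8820) x4=(-1.7365, 2.0318)
step 20: x0=(-0.7535, -0.1394) x1=(0.6229, 0.9860) x2=(-0.9329, -1.1904) x3=(-1.3195, 0.8884) x4=(-1.7239, 2.0213)
step 21: x0=(-0.7730, -0.1033) x1=(0.5994, 0.9868) x2=(-0.9329, -1.1388) x3=(-1.2904, 0.8945) x4=(-1.7106, 2.0096)
step 22: x0=(-0.7926, -0.0662) x1=(0.5743, 0.9871) x2=(-0.9329, -1.0851) x3=(-1.2611, 0.9004) x4=(-1.6966, 1.9968)
step 23: x0=(-0.8121, -0.0283) x1=(0.5478, 0.9869) x2=(-0.9328, -1.0294) x3=(-1.2315, 0.9060) x4=(-1.6819, 1.9828)
step 24: x0=(-0.8315, 0.0104) x1=(0.5200, 0.9863) x2=(-0.9326, -0.9718) x3=(-1.2017, 0.9115) x4=(-1.6665, 1.9678)
step 25: x0=(-0.8509, 0.0498) x1=(0.4908, 0.9854) x2=(-0.9323, -0.9125) x3=(-1.1718, 0.9168) x4=(-1.6506, 1.9518)
step 26: x0=(-0.8702, 0.0899) x1=(0.4605, 0.9841) x2=(-0.9319, -0.8515) x3=(-1.1416, 0.9219) x4=(-1.6341, 1.9348)
step 27: x0=(-0.8893, 0.1305) x1=(0.4290, 0.9825) x2=(-0.9314, -0.7890) x3=(-1.1114, 0.9270) x4=(-1.6170, 1.9169)
step 28: x0=(-0.9084, 0.1716) x1=(0.3965, 0.9806) x2=(-0.9308, -0.7251) x3=(-1.0810, 0.9320) x4=(-1.5994, 1.8982)
step 29: x0=(-0.9274, 0.2132) x1=(0.3630, 0.9785) x2=(-0.9302, -0.6599) x3=(-1.0506, 0.9369) x4=(-1.5814, 1.8788)

2.6208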